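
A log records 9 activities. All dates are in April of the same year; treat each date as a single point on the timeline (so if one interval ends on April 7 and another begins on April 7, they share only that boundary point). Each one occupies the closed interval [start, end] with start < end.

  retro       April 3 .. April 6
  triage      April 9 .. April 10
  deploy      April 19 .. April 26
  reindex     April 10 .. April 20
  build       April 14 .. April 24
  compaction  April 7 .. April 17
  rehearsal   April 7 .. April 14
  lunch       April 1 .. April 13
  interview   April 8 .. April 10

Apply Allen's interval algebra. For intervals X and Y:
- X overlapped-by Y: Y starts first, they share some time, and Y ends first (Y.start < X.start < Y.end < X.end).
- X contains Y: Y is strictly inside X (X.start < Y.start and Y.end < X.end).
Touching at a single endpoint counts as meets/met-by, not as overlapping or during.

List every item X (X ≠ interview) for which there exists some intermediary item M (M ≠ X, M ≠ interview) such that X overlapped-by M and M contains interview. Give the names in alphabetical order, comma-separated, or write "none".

Target interview = [April 8, April 10].
Intermediaries M with M contains interview: compaction, lunch, rehearsal.
Via compaction — items with X overlapped-by compaction: build, reindex.
Via lunch — items with X overlapped-by lunch: compaction, rehearsal, reindex.
Via rehearsal — items with X overlapped-by rehearsal: reindex.
Union: build, compaction, rehearsal, reindex.

build, compaction, rehearsal, reindex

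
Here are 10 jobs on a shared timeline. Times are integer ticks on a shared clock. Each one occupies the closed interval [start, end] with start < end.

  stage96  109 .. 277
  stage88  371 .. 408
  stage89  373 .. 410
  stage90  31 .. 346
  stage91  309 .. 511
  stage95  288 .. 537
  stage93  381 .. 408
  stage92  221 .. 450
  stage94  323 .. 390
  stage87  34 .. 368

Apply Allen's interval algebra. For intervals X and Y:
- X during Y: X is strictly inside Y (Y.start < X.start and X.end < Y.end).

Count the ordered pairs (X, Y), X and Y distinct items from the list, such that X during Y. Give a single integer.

16

Checking all 90 ordered pairs for relation 'during'; matching pairs in alphabetical order:
(stage88, stage91): stage88 during stage91 ✓
(stage88, stage92): stage88 during stage92 ✓
(stage88, stage95): stage88 during stage95 ✓
(stage89, stage91): stage89 during stage91 ✓
(stage89, stage92): stage89 during stage92 ✓
(stage89, stage95): stage89 during stage95 ✓
(stage91, stage95): stage91 during stage95 ✓
(stage93, stage89): stage93 during stage89 ✓
(stage93, stage91): stage93 during stage91 ✓
(stage93, stage92): stage93 during stage92 ✓
(stage93, stage95): stage93 during stage95 ✓
(stage94, stage91): stage94 during stage91 ✓
(stage94, stage92): stage94 during stage92 ✓
(stage94, stage95): stage94 during stage95 ✓
(stage96, stage87): stage96 during stage87 ✓
(stage96, stage90): stage96 during stage90 ✓
Count: 16.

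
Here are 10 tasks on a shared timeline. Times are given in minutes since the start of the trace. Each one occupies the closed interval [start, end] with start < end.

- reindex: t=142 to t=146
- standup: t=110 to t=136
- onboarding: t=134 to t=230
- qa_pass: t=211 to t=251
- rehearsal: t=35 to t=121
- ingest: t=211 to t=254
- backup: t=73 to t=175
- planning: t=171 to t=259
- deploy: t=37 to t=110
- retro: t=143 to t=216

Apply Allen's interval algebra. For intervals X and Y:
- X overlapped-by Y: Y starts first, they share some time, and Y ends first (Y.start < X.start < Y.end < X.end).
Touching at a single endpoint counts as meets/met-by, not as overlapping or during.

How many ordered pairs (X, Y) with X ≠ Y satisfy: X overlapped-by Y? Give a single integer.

14

Checking all 90 ordered pairs for relation 'overlapped-by'; matching pairs in alphabetical order:
(backup, deploy): backup overlapped-by deploy ✓
(backup, rehearsal): backup overlapped-by rehearsal ✓
(ingest, onboarding): ingest overlapped-by onboarding ✓
(ingest, retro): ingest overlapped-by retro ✓
(onboarding, backup): onboarding overlapped-by backup ✓
(onboarding, standup): onboarding overlapped-by standup ✓
(planning, backup): planning overlapped-by backup ✓
(planning, onboarding): planning overlapped-by onboarding ✓
(planning, retro): planning overlapped-by retro ✓
(qa_pass, onboarding): qa_pass overlapped-by onboarding ✓
(qa_pass, retro): qa_pass overlapped-by retro ✓
(retro, backup): retro overlapped-by backup ✓
(retro, reindex): retro overlapped-by reindex ✓
(standup, rehearsal): standup overlapped-by rehearsal ✓
Count: 14.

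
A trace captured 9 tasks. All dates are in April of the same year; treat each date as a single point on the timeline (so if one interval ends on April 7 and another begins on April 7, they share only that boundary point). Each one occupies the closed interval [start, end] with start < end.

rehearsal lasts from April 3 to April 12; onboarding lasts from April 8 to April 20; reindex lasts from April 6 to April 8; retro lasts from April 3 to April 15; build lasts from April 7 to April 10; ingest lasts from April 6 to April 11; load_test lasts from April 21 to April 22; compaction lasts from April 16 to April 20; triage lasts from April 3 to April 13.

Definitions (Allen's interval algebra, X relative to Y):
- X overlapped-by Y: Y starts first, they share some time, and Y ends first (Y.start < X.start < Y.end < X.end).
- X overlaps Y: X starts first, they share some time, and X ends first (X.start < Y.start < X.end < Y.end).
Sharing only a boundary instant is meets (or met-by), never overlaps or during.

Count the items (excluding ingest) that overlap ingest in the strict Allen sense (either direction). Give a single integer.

Target ingest = [April 6, April 11].
build [April 7, April 10] → during → no.
compaction [April 16, April 20] → after → no.
load_test [April 21, April 22] → after → no.
onboarding [April 8, April 20] → overlapped-by → counts.
rehearsal [April 3, April 12] → contains → no.
reindex [April 6, April 8] → starts → no.
retro [April 3, April 15] → contains → no.
triage [April 3, April 13] → contains → no.
Total: 1.

1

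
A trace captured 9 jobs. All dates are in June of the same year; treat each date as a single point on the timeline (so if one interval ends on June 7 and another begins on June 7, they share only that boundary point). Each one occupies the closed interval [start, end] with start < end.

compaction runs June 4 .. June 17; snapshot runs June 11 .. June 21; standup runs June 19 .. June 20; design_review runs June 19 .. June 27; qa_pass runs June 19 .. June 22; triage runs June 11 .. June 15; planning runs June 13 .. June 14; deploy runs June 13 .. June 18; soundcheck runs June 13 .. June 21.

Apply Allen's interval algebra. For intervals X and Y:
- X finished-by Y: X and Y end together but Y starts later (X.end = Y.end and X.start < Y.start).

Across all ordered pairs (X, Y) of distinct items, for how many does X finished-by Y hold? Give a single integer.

Checking all 72 ordered pairs for relation 'finished-by'; matching pairs in alphabetical order:
(snapshot, soundcheck): snapshot finished-by soundcheck ✓
Count: 1.

1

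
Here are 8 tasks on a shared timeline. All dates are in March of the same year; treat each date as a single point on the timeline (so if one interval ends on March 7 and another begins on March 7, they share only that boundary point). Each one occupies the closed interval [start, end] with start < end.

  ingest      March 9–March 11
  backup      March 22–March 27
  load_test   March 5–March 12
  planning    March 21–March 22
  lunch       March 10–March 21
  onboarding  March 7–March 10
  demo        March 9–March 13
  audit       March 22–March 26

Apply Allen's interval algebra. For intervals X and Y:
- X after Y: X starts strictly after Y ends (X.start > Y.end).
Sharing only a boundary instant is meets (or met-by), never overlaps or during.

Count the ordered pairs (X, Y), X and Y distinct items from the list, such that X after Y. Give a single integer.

14

Checking all 56 ordered pairs for relation 'after'; matching pairs in alphabetical order:
(audit, demo): audit after demo ✓
(audit, ingest): audit after ingest ✓
(audit, load_test): audit after load_test ✓
(audit, lunch): audit after lunch ✓
(audit, onboarding): audit after onboarding ✓
(backup, demo): backup after demo ✓
(backup, ingest): backup after ingest ✓
(backup, load_test): backup after load_test ✓
(backup, lunch): backup after lunch ✓
(backup, onboarding): backup after onboarding ✓
(planning, demo): planning after demo ✓
(planning, ingest): planning after ingest ✓
(planning, load_test): planning after load_test ✓
(planning, onboarding): planning after onboarding ✓
Count: 14.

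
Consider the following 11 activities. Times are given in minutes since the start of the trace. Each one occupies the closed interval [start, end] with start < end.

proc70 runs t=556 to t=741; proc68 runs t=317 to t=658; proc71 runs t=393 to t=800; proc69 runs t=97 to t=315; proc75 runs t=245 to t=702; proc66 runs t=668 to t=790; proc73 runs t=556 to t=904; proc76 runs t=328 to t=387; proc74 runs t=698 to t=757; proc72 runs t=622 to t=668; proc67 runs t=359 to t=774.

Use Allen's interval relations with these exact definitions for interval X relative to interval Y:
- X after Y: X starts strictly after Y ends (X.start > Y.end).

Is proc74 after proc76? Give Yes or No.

Yes

proc74 = [t=698, t=757], proc76 = [t=328, t=387].
Actual relation of proc74 to proc76: after.
Asked whether 'after' holds → Yes.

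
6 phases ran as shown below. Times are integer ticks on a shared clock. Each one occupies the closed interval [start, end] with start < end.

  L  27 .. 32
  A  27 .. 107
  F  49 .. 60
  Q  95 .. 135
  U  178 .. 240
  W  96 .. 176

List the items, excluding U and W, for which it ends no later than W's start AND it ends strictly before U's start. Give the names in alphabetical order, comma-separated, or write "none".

Conditions: its end is no later than W's start (X.end <= 96) AND its end is strictly before U's start (X.end < 178).
A: end 107 <= 96? ✗; end 107 < 178? ✓ → no.
F: end 60 <= 96? ✓; end 60 < 178? ✓ → yes.
L: end 32 <= 96? ✓; end 32 < 178? ✓ → yes.
Q: end 135 <= 96? ✗; end 135 < 178? ✓ → no.
Result: F, L.

F, L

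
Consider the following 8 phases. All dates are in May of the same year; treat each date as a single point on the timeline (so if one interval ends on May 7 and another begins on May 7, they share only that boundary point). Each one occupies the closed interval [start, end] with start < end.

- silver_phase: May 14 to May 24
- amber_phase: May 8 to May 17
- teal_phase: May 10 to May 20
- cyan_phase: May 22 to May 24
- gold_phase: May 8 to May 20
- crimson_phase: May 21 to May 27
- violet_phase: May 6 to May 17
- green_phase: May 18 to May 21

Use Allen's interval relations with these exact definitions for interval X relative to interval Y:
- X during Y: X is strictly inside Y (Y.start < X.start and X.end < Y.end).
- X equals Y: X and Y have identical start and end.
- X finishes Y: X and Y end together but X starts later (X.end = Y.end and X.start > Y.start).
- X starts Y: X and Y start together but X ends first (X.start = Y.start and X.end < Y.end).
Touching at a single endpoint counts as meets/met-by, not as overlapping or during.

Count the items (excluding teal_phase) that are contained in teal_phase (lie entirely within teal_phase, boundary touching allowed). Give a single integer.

0

Target teal_phase = [May 10, May 20].
amber_phase [May 8, May 17] → overlaps → no.
crimson_phase [May 21, May 27] → after → no.
cyan_phase [May 22, May 24] → after → no.
gold_phase [May 8, May 20] → finished-by → no.
green_phase [May 18, May 21] → overlapped-by → no.
silver_phase [May 14, May 24] → overlapped-by → no.
violet_phase [May 6, May 17] → overlaps → no.
Total: 0.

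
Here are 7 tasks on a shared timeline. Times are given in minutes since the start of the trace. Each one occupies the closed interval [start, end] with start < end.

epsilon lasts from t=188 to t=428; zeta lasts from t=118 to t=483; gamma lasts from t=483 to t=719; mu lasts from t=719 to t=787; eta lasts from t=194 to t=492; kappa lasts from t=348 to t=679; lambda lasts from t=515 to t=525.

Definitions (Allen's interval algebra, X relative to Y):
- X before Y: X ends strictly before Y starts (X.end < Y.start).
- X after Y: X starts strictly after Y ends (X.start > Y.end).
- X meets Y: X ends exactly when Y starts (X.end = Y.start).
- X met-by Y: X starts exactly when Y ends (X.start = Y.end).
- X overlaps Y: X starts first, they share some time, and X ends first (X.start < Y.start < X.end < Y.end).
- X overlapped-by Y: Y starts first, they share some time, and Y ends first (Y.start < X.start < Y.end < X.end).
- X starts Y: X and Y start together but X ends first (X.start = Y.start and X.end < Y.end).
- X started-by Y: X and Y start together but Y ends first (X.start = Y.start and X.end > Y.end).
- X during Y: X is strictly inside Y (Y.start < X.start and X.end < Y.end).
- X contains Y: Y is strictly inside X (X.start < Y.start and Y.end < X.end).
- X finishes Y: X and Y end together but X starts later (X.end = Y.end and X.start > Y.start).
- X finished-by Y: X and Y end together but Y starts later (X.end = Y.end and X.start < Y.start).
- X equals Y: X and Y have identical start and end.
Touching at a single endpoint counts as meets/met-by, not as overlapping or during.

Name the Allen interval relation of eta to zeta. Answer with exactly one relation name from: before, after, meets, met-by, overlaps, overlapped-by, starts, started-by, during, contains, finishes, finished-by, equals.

eta = [t=194, t=492]; zeta = [t=118, t=483].
Compare endpoints: eta.start > zeta.start, eta.start < zeta.end, eta.end > zeta.start, eta.end > zeta.end.
That pattern is 'overlapped-by'.

overlapped-by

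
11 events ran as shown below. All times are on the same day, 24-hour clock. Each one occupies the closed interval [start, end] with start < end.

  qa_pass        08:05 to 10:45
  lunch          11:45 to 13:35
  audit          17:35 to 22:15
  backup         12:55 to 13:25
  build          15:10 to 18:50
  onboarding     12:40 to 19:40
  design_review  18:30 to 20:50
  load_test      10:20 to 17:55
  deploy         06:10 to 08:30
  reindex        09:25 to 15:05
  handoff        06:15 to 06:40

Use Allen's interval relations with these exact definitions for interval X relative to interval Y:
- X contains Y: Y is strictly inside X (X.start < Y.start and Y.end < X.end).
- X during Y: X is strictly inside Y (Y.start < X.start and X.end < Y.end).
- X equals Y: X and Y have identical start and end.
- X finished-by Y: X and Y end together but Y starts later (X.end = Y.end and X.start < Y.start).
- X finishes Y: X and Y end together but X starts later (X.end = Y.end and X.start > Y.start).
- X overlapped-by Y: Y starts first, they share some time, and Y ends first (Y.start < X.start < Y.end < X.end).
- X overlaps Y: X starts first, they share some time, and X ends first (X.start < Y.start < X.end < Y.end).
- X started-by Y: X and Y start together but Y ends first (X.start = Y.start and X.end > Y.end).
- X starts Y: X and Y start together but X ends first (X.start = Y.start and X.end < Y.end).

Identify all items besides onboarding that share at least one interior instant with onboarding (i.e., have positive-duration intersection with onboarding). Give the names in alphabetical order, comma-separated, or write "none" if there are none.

Target onboarding = [12:40, 19:40].
audit [17:35, 22:15] → overlapped-by → yes.
backup [12:55, 13:25] → during → yes.
build [15:10, 18:50] → during → yes.
deploy [06:10, 08:30] → before → no.
design_review [18:30, 20:50] → overlapped-by → yes.
handoff [06:15, 06:40] → before → no.
load_test [10:20, 17:55] → overlaps → yes.
lunch [11:45, 13:35] → overlaps → yes.
qa_pass [08:05, 10:45] → before → no.
reindex [09:25, 15:05] → overlaps → yes.
Result: audit, backup, build, design_review, load_test, lunch, reindex.

audit, backup, build, design_review, load_test, lunch, reindex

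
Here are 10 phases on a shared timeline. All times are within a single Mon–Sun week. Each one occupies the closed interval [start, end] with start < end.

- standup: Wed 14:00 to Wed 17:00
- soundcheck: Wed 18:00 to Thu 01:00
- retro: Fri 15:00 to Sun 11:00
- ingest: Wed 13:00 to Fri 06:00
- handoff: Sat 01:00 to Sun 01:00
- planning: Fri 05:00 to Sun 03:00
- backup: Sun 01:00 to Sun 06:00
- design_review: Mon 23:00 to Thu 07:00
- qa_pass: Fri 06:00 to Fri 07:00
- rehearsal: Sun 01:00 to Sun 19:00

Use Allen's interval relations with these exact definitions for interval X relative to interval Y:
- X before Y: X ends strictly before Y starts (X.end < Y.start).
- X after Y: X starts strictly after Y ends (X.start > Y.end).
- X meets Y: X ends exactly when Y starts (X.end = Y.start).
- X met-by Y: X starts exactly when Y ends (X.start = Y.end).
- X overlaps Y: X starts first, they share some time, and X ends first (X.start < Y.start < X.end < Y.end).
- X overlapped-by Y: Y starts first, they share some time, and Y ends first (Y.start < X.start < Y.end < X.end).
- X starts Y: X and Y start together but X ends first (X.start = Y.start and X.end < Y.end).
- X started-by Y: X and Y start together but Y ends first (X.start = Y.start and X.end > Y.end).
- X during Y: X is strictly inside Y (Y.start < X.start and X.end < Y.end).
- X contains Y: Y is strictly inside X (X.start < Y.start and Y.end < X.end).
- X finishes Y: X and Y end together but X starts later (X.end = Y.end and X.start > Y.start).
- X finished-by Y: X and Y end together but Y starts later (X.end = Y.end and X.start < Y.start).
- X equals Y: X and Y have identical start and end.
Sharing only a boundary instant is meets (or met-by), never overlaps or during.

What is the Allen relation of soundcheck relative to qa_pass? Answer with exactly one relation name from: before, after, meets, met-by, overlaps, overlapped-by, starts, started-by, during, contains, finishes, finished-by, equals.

before

soundcheck = [Wed 18:00, Thu 01:00]; qa_pass = [Fri 06:00, Fri 07:00].
Compare endpoints: soundcheck.start < qa_pass.start, soundcheck.start < qa_pass.end, soundcheck.end < qa_pass.start, soundcheck.end < qa_pass.end.
That pattern is 'before'.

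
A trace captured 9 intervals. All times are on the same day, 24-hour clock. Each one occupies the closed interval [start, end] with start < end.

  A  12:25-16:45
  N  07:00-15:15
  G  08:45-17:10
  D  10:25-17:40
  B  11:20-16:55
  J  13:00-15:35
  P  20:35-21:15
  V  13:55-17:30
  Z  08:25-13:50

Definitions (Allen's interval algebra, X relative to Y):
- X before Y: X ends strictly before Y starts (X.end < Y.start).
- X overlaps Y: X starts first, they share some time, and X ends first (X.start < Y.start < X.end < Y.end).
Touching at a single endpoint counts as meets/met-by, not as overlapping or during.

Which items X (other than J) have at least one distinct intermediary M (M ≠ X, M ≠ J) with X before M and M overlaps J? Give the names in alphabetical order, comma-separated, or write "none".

none

Target J = [13:00, 15:35].
Intermediaries M with M overlaps J: N, Z.
Via N — items with X before N: none.
Via Z — items with X before Z: none.
Union: none.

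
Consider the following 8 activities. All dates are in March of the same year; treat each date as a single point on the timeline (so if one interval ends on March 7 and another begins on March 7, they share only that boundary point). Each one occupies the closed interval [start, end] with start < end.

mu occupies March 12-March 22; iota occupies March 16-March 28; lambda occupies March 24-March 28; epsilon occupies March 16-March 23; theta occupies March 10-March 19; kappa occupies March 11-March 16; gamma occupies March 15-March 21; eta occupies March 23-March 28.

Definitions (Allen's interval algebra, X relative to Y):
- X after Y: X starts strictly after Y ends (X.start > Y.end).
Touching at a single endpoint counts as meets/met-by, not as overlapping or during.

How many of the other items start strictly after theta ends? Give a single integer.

Target theta = [March 10, March 19].
epsilon [March 16, March 23] → overlapped-by → no.
eta [March 23, March 28] → after → counts.
gamma [March 15, March 21] → overlapped-by → no.
iota [March 16, March 28] → overlapped-by → no.
kappa [March 11, March 16] → during → no.
lambda [March 24, March 28] → after → counts.
mu [March 12, March 22] → overlapped-by → no.
Total: 2.

2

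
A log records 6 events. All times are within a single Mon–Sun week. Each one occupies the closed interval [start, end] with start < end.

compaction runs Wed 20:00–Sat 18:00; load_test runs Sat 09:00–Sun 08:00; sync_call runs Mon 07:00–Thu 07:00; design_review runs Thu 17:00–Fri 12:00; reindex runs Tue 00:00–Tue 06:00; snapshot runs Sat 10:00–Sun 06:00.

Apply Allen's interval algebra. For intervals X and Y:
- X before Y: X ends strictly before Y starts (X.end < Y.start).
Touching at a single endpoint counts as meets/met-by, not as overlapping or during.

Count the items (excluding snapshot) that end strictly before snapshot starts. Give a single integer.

3

Target snapshot = [Sat 10:00, Sun 06:00].
compaction [Wed 20:00, Sat 18:00] → overlaps → no.
design_review [Thu 17:00, Fri 12:00] → before → counts.
load_test [Sat 09:00, Sun 08:00] → contains → no.
reindex [Tue 00:00, Tue 06:00] → before → counts.
sync_call [Mon 07:00, Thu 07:00] → before → counts.
Total: 3.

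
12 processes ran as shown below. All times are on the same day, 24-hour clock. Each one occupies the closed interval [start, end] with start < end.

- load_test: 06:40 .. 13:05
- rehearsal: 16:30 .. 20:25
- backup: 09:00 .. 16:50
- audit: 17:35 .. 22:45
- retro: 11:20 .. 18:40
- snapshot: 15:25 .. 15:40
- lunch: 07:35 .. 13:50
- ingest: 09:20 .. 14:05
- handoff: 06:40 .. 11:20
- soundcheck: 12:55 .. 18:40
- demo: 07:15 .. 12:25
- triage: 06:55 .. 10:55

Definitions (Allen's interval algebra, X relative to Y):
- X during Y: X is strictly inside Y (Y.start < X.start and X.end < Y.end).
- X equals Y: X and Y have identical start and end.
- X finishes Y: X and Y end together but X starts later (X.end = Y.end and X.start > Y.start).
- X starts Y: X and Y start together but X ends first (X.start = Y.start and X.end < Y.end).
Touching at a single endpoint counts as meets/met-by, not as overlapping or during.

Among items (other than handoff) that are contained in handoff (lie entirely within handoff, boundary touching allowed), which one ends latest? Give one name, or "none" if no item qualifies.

triage

Target handoff = [06:40, 11:20].
audit [17:35, 22:45] → after → excluded.
backup [09:00, 16:50] → overlapped-by → excluded.
demo [07:15, 12:25] → overlapped-by → excluded.
ingest [09:20, 14:05] → overlapped-by → excluded.
load_test [06:40, 13:05] → started-by → excluded.
lunch [07:35, 13:50] → overlapped-by → excluded.
rehearsal [16:30, 20:25] → after → excluded.
retro [11:20, 18:40] → met-by → excluded.
snapshot [15:25, 15:40] → after → excluded.
soundcheck [12:55, 18:40] → after → excluded.
triage [06:55, 10:55] → during → candidate.
Among candidates, latest end is 10:55 → triage.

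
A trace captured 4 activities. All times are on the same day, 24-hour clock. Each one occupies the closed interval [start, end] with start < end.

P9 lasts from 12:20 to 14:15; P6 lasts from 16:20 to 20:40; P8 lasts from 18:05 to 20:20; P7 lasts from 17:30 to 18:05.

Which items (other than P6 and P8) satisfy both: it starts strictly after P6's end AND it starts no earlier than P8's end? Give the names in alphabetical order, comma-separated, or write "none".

none

Conditions: its start is strictly after P6's end (X.start > 20:40) AND its start is no earlier than P8's end (X.start >= 20:20).
P7: start 17:30 > 20:40? ✗; start 17:30 >= 20:20? ✗ → no.
P9: start 12:20 > 20:40? ✗; start 12:20 >= 20:20? ✗ → no.
Result: none.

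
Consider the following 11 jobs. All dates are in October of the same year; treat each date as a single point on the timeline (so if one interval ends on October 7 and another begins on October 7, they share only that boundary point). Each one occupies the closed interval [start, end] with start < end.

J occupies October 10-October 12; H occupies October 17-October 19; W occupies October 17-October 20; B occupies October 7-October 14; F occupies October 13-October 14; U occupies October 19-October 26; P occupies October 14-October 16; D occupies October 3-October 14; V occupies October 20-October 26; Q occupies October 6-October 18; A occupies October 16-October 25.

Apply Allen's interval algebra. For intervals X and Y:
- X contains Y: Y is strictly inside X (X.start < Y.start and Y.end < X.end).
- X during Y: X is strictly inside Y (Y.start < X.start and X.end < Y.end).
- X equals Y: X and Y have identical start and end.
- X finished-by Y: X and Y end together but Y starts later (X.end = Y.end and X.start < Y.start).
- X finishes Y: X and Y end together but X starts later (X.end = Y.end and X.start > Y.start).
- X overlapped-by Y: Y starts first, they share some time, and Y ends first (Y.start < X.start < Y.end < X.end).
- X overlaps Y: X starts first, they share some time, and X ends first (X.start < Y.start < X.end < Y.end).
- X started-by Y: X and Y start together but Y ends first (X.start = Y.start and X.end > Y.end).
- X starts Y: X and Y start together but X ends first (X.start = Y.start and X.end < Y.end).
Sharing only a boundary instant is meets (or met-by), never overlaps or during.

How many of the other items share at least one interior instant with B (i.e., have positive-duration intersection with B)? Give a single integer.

Target B = [October 7, October 14].
A [October 16, October 25] → after → no.
D [October 3, October 14] → finished-by → counts.
F [October 13, October 14] → finishes → counts.
H [October 17, October 19] → after → no.
J [October 10, October 12] → during → counts.
P [October 14, October 16] → met-by → no.
Q [October 6, October 18] → contains → counts.
U [October 19, October 26] → after → no.
V [October 20, October 26] → after → no.
W [October 17, October 20] → after → no.
Total: 4.

4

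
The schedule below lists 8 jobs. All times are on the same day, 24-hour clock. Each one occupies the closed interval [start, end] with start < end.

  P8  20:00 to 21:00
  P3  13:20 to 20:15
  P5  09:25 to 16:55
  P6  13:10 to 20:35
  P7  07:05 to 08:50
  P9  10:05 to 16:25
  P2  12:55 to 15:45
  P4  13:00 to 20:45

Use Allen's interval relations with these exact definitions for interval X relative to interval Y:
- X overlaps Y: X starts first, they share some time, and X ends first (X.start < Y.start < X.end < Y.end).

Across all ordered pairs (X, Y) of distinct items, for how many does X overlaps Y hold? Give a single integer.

12

Checking all 56 ordered pairs for relation 'overlaps'; matching pairs in alphabetical order:
(P2, P3): P2 overlaps P3 ✓
(P2, P4): P2 overlaps P4 ✓
(P2, P6): P2 overlaps P6 ✓
(P3, P8): P3 overlaps P8 ✓
(P4, P8): P4 overlaps P8 ✓
(P5, P3): P5 overlaps P3 ✓
(P5, P4): P5 overlaps P4 ✓
(P5, P6): P5 overlaps P6 ✓
(P6, P8): P6 overlaps P8 ✓
(P9, P3): P9 overlaps P3 ✓
(P9, P4): P9 overlaps P4 ✓
(P9, P6): P9 overlaps P6 ✓
Count: 12.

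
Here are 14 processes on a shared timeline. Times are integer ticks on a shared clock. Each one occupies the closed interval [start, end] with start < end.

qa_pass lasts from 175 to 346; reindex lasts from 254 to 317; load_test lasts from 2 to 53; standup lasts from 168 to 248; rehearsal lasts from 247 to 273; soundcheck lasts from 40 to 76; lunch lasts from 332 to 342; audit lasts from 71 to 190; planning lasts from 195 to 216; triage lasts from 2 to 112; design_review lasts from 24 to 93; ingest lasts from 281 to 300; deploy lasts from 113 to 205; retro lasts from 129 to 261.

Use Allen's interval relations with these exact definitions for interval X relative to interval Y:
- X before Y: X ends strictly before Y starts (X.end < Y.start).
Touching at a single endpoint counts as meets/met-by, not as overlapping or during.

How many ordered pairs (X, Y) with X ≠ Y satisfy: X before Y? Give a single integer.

Checking all 182 ordered pairs for relation 'before'; matching pairs in alphabetical order:
(audit, ingest): audit before ingest ✓
(audit, lunch): audit before lunch ✓
(audit, planning): audit before planning ✓
(audit, rehearsal): audit before rehearsal ✓
(audit, reindex): audit before reindex ✓
(deploy, ingest): deploy before ingest ✓
(deploy, lunch): deploy before lunch ✓
(deploy, rehearsal): deploy before rehearsal ✓
(deploy, reindex): deploy before reindex ✓
(design_review, deploy): design_review before deploy ✓
(design_review, ingest): design_review before ingest ✓
(design_review, lunch): design_review before lunch ✓
(design_review, planning): design_review before planning ✓
(design_review, qa_pass): design_review before qa_pass ✓
(design_review, rehearsal): design_review before rehearsal ✓
(design_review, reindex): design_review before reindex ✓
(design_review, retro): design_review before retro ✓
(design_review, standup): design_review before standup ✓
(ingest, lunch): ingest before lunch ✓
(load_test, audit): load_test before audit ✓
(load_test, deploy): load_test before deploy ✓
(load_test, ingest): load_test before ingest ✓
(load_test, lunch): load_test before lunch ✓
(load_test, planning): load_test before planning ✓
... plus 35 further pairs not listed.
Count: 59.

59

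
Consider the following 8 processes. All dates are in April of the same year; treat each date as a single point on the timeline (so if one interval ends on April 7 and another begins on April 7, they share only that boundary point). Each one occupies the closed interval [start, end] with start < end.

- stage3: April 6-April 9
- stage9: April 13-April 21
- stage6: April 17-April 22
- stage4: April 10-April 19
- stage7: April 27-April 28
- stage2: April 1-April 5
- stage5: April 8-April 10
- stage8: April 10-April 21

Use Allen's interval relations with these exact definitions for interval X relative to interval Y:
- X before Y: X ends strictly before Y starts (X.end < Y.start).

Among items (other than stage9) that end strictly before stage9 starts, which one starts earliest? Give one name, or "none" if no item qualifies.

stage2

Target stage9 = [April 13, April 21].
stage2 [April 1, April 5] → before → candidate.
stage3 [April 6, April 9] → before → candidate.
stage4 [April 10, April 19] → overlaps → excluded.
stage5 [April 8, April 10] → before → candidate.
stage6 [April 17, April 22] → overlapped-by → excluded.
stage7 [April 27, April 28] → after → excluded.
stage8 [April 10, April 21] → finished-by → excluded.
Among candidates, earliest start is April 1 → stage2.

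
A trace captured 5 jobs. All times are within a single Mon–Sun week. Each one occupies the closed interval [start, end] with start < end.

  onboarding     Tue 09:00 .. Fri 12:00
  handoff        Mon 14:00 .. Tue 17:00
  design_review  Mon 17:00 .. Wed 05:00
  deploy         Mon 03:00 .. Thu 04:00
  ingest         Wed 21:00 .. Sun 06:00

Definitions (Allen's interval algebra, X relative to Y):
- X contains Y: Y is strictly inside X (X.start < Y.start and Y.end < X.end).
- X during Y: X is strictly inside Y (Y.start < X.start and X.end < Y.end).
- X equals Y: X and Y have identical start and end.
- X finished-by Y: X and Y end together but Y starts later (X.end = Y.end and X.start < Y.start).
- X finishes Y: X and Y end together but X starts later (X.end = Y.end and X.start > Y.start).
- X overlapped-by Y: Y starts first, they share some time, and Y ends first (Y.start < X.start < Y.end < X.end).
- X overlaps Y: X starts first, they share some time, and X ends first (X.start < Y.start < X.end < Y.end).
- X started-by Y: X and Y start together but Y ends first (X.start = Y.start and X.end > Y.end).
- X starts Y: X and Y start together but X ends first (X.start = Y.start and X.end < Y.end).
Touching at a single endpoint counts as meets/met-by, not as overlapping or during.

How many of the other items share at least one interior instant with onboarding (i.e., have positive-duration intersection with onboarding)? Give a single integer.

4

Target onboarding = [Tue 09:00, Fri 12:00].
deploy [Mon 03:00, Thu 04:00] → overlaps → counts.
design_review [Mon 17:00, Wed 05:00] → overlaps → counts.
handoff [Mon 14:00, Tue 17:00] → overlaps → counts.
ingest [Wed 21:00, Sun 06:00] → overlapped-by → counts.
Total: 4.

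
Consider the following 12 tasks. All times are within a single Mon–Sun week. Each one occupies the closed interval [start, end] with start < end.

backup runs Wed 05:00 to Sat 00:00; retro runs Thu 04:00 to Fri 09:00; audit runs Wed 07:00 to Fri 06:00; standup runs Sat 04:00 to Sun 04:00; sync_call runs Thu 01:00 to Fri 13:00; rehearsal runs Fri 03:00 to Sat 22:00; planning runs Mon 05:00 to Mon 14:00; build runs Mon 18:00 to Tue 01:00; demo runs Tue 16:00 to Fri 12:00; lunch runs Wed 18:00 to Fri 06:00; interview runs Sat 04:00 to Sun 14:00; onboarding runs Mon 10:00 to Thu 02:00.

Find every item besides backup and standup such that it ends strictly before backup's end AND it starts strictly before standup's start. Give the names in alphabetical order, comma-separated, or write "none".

Conditions: its end is strictly before backup's end (X.end < Sat 00:00) AND its start is strictly before standup's start (X.start < Sat 04:00).
audit: end Fri 06:00 < Sat 00:00? ✓; start Wed 07:00 < Sat 04:00? ✓ → yes.
build: end Tue 01:00 < Sat 00:00? ✓; start Mon 18:00 < Sat 04:00? ✓ → yes.
demo: end Fri 12:00 < Sat 00:00? ✓; start Tue 16:00 < Sat 04:00? ✓ → yes.
interview: end Sun 14:00 < Sat 00:00? ✗; start Sat 04:00 < Sat 04:00? ✗ → no.
lunch: end Fri 06:00 < Sat 00:00? ✓; start Wed 18:00 < Sat 04:00? ✓ → yes.
onboarding: end Thu 02:00 < Sat 00:00? ✓; start Mon 10:00 < Sat 04:00? ✓ → yes.
planning: end Mon 14:00 < Sat 00:00? ✓; start Mon 05:00 < Sat 04:00? ✓ → yes.
rehearsal: end Sat 22:00 < Sat 00:00? ✗; start Fri 03:00 < Sat 04:00? ✓ → no.
retro: end Fri 09:00 < Sat 00:00? ✓; start Thu 04:00 < Sat 04:00? ✓ → yes.
sync_call: end Fri 13:00 < Sat 00:00? ✓; start Thu 01:00 < Sat 04:00? ✓ → yes.
Result: audit, build, demo, lunch, onboarding, planning, retro, sync_call.

audit, build, demo, lunch, onboarding, planning, retro, sync_call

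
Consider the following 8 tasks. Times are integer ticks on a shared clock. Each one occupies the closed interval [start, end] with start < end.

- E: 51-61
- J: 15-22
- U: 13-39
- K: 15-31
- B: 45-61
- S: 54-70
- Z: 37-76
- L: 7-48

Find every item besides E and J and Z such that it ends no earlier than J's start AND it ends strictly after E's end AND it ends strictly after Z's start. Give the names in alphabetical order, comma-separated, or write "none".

S

Conditions: its end is no earlier than J's start (X.end >= 15) AND its end is strictly after E's end (X.end > 61) AND its end is strictly after Z's start (X.end > 37).
B: end 61 >= 15? ✓; end 61 > 61? ✗; end 61 > 37? ✓ → no.
K: end 31 >= 15? ✓; end 31 > 61? ✗; end 31 > 37? ✗ → no.
L: end 48 >= 15? ✓; end 48 > 61? ✗; end 48 > 37? ✓ → no.
S: end 70 >= 15? ✓; end 70 > 61? ✓; end 70 > 37? ✓ → yes.
U: end 39 >= 15? ✓; end 39 > 61? ✗; end 39 > 37? ✓ → no.
Result: S.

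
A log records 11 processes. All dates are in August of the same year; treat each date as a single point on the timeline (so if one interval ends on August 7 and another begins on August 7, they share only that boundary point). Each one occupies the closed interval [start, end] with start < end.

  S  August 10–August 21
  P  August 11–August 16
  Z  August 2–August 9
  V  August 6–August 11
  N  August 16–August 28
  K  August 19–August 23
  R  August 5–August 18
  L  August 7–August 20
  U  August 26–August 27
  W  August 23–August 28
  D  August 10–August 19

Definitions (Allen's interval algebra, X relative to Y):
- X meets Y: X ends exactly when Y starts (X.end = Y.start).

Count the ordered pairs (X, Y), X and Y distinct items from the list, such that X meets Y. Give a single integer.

4

Checking all 110 ordered pairs for relation 'meets'; matching pairs in alphabetical order:
(D, K): D meets K ✓
(K, W): K meets W ✓
(P, N): P meets N ✓
(V, P): V meets P ✓
Count: 4.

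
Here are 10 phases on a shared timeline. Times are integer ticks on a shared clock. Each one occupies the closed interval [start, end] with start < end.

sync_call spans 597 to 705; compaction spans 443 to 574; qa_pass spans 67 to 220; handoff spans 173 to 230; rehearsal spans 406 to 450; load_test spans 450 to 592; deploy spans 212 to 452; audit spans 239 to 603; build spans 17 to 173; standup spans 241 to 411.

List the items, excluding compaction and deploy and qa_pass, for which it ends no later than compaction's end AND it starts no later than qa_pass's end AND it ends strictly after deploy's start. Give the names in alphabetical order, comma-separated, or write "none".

Conditions: its end is no later than compaction's end (X.end <= 574) AND its start is no later than qa_pass's end (X.start <= 220) AND its end is strictly after deploy's start (X.end > 212).
audit: end 603 <= 574? ✗; start 239 <= 220? ✗; end 603 > 212? ✓ → no.
build: end 173 <= 574? ✓; start 17 <= 220? ✓; end 173 > 212? ✗ → no.
handoff: end 230 <= 574? ✓; start 173 <= 220? ✓; end 230 > 212? ✓ → yes.
load_test: end 592 <= 574? ✗; start 450 <= 220? ✗; end 592 > 212? ✓ → no.
rehearsal: end 450 <= 574? ✓; start 406 <= 220? ✗; end 450 > 212? ✓ → no.
standup: end 411 <= 574? ✓; start 241 <= 220? ✗; end 411 > 212? ✓ → no.
sync_call: end 705 <= 574? ✗; start 597 <= 220? ✗; end 705 > 212? ✓ → no.
Result: handoff.

handoff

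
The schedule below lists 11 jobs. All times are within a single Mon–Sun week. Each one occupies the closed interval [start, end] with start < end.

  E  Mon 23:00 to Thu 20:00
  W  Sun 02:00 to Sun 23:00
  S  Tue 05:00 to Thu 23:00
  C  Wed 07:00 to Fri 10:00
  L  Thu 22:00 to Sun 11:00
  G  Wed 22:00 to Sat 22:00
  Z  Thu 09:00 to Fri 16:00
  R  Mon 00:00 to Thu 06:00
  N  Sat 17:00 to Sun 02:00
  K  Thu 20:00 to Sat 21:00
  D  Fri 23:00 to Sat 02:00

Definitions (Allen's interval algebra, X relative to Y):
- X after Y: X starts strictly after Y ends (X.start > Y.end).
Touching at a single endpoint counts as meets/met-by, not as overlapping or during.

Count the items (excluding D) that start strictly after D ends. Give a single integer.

2

Target D = [Fri 23:00, Sat 02:00].
C [Wed 07:00, Fri 10:00] → before → no.
E [Mon 23:00, Thu 20:00] → before → no.
G [Wed 22:00, Sat 22:00] → contains → no.
K [Thu 20:00, Sat 21:00] → contains → no.
L [Thu 22:00, Sun 11:00] → contains → no.
N [Sat 17:00, Sun 02:00] → after → counts.
R [Mon 00:00, Thu 06:00] → before → no.
S [Tue 05:00, Thu 23:00] → before → no.
W [Sun 02:00, Sun 23:00] → after → counts.
Z [Thu 09:00, Fri 16:00] → before → no.
Total: 2.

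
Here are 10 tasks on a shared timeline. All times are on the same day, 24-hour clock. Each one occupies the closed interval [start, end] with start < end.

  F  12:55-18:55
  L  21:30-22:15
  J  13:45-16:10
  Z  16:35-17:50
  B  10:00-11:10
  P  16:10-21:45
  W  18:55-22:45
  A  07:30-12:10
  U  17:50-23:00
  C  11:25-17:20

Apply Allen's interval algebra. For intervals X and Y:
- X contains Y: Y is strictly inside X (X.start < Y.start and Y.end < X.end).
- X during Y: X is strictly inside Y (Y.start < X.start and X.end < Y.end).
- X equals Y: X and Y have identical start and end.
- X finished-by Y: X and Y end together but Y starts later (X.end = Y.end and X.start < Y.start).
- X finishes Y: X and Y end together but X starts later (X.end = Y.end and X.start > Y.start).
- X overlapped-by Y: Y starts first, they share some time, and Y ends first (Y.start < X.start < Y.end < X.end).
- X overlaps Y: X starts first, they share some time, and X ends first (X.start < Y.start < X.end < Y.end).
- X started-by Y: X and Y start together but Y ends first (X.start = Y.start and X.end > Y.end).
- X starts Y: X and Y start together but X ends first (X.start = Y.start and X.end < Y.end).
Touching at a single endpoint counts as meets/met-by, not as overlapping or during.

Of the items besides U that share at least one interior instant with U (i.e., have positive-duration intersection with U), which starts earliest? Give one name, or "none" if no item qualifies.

F

Target U = [17:50, 23:00].
A [07:30, 12:10] → before → excluded.
B [10:00, 11:10] → before → excluded.
C [11:25, 17:20] → before → excluded.
F [12:55, 18:55] → overlaps → candidate.
J [13:45, 16:10] → before → excluded.
L [21:30, 22:15] → during → candidate.
P [16:10, 21:45] → overlaps → candidate.
W [18:55, 22:45] → during → candidate.
Z [16:35, 17:50] → meets → excluded.
Among candidates, earliest start is 12:55 → F.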